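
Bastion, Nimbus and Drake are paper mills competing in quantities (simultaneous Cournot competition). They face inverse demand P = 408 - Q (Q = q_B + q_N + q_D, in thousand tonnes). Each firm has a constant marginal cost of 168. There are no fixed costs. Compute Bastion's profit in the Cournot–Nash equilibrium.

3600

Each firm earns π_i = (408 - Q)q_i - 168q_i.
First-order condition (treating rivals' output as given): 240 - 2q_i - Σ_{j≠i} q_j = 0.
By symmetry each firm produces the same amount; substituting Σ_{j≠i} q_j = 2q_i yields q_i = 240/4 = 60.
Price P = 408 - 180 = 228.
Bastion's profit: (228 - 168)·60 = 3600.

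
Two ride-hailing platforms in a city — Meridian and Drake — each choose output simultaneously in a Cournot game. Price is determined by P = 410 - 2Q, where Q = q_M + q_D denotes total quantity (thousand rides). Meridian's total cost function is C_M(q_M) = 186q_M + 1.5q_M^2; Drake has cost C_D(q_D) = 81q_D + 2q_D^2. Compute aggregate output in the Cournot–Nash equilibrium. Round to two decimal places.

57.48

Meridian's profit: π_M = (410 - 2Q)q_M - (186q_M + (3/2)q_M²). Setting ∂π_M/∂q_M = 0: 224 - 7q_M - 2(q_D) = 0.
Drake's first-order condition: 329 - 8q_D - 2(q_M) = 0.
So q_M = (224 - 2q_D)/7 and q_D = (329 - 2q_M)/8.
Substituting one into the other gives q_M = 567/26 and q_D = 1855/52.
Total output Q = 567/26 + 1855/52 = 57.4808.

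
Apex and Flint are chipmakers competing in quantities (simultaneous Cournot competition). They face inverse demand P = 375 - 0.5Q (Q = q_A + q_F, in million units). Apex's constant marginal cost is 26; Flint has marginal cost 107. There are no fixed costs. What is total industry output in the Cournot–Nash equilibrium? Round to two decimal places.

411.33

Apex's profit: π_A = (375 - 0.5Q)q_A - (26q_A). Setting ∂π_A/∂q_A = 0: 349 - q_A - (1/2)(q_F) = 0.
Flint's profit: π_F = (375 - 0.5Q)q_F - (107q_F). Setting ∂π_F/∂q_F = 0: 268 - q_F - (1/2)(q_A) = 0.
Best responses: q_A = (349 - (1/2)q_F), q_F = (268 - (1/2)q_A).
Solving the pair: q_A = 860/3, q_F = 374/3.
Total output Q = 860/3 + 374/3 = 1234/3.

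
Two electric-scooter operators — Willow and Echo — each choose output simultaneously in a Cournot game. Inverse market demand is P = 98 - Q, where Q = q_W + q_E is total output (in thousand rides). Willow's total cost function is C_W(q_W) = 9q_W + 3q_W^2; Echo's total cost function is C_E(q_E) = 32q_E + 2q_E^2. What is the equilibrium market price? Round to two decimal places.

Willow's profit: π_W = (98 - Q)q_W - (9q_W + 3q_W²). Setting ∂π_W/∂q_W = 0: 89 - 8q_W - (q_E) = 0.
Echo's first-order condition: 66 - 6q_E - (q_W) = 0.
So q_W = (89 - q_E)/8 and q_E = (66 - q_W)/6.
Substituting one into the other gives q_W = 468/47 and q_E = 439/47.
Total output Q = 907/47, so price P = 98 - 907/47 = 78.7021.

78.70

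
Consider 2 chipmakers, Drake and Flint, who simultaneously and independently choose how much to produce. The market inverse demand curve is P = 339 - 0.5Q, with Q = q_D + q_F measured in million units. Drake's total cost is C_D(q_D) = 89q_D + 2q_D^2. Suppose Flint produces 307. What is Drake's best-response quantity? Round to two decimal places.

19.30

With the rival's output fixed at 307, Drake's profit is π_D = (339 - (1/2)·307 - (1/2)q_D)q_D - (89q_D + 2q_D²) = (371/2 - (1/2)q_D)q_D - (89q_D + 2q_D²).
∂π_D/∂q_D = 193/2 - 5q_D = 0, so q_D = 193/10.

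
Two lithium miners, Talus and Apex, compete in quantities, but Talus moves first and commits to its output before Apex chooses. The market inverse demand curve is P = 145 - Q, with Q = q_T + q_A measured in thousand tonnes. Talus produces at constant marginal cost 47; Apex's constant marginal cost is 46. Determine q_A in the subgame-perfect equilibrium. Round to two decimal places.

25.25

Solve by backward induction. Given q_T, the follower Apex maximises π_A = (145 - q_T - q_A)q_A - 46q_A.
Follower FOC: 99 - q_T - 2q_A = 0, so q_A(q_T) = (99 - q_T)/2.
Talus substitutes q_A(q_T) into its own profit: π_T = q_T(145 - q_T - (99 - q_T)/2) - 47q_T = (191/2 - (1/2)q_T)q_T - 47q_T.
Leader FOC: 97/2 - q_T = 0, so q_T = 97/2.
Then q_A = (99 - 97/2)/2 = 101/4.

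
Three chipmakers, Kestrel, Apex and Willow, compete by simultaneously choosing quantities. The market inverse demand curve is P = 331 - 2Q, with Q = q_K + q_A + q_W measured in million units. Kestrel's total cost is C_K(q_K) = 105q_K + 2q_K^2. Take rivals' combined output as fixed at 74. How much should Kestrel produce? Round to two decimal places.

9.75

With rivals' combined output fixed at 74, Kestrel's profit is π_K = (331 - 2·74 - 2q_K)q_K - (105q_K + 2q_K²) = (183 - 2q_K)q_K - (105q_K + 2q_K²).
∂π_K/∂q_K = 78 - 8q_K = 0, so q_K = 39/4.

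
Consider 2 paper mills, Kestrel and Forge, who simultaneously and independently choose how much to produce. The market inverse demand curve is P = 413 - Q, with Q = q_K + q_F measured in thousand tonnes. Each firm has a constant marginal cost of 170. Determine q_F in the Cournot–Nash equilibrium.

81

Each firm earns π_i = (413 - Q)q_i - 170q_i.
Setting ∂π_i/∂q_i = 0 with rivals' quantities fixed: 243 - 2q_i - q_j = 0.
With identical firms every q_j equals q_i, so q_j = q_i and 243 = 3q_i, giving q_i = 81.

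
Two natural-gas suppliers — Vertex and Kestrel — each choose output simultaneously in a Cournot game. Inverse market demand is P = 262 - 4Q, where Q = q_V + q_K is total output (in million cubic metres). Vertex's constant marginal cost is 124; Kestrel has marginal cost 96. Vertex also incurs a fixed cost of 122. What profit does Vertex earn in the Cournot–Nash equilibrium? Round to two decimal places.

214.11

Vertex's profit: π_V = (262 - 4Q)q_V - (124q_V). Setting ∂π_V/∂q_V = 0: 138 - 8q_V - 4(q_K) = 0.
Kestrel's first-order condition: 166 - 8q_K - 4(q_V) = 0.
Best responses: q_V = (138 - 4q_K)/8, q_K = (166 - 4q_V)/8.
Substituting one into the other gives q_V = 55/6 and q_K = 97/6.
Price P = 262 - 4·(76/3) = 482/3.
Vertex's profit: (482/3 - 124)·(55/6) - 122 = 1927/9.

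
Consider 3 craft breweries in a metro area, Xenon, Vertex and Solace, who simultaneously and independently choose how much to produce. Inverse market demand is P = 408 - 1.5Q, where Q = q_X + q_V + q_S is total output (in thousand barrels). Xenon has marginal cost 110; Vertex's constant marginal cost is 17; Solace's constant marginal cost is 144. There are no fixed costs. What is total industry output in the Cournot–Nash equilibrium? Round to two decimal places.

Xenon's profit: π_X = (408 - 1.5Q)q_X - (110q_X). Setting ∂π_X/∂q_X = 0: 298 - 3q_X - (3/2)(q_V + q_S) = 0.
Vertex's first-order condition: 391 - 3q_V - (3/2)(q_X + q_S) = 0.
Solace's profit: π_S = (408 - 1.5Q)q_S - (144q_S). Setting ∂π_S/∂q_S = 0: 264 - 3q_S - (3/2)(q_X + q_V) = 0.
Summing all 3 equations gives 953 − 6Q = 0, hence Q = 953/6.
Back-substituting: q_X = (298 − 953/4)/(3/2) = 239/6, q_V = (391 − 953/4)/(3/2) = 611/6, q_S = (264 − 953/4)/(3/2) = 103/6.
Total output Q = 239/6 + 611/6 + 103/6 = 953/6.

158.83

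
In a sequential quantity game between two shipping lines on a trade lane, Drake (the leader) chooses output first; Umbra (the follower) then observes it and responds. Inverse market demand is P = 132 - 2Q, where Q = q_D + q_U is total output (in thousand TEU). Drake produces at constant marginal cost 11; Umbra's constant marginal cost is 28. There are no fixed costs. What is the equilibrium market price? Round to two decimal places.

The follower Umbra best-responds to any q_D: π_U = (132 - 2Q)q_U - 28q_U.
Setting the follower's marginal profit to zero, 104 - 2q_D - 4q_U = 0, i.e. q_U = (104 - 2q_D)/4.
Drake substitutes q_U(q_D) into its own profit: π_D = q_D(132 - 2q_D - (104 - 2q_D)/2) - 11q_D = (80 - q_D)q_D - 11q_D.
Maximising: ∂π_D/∂q_D = 69 - 2q_D = 0, giving q_D = 69/2.
Then q_U = (104 - 2·(69/2))/4 = 35/4.
Total output Q = 173/4, so price P = 132 - 2·(173/4) = 91/2.

45.50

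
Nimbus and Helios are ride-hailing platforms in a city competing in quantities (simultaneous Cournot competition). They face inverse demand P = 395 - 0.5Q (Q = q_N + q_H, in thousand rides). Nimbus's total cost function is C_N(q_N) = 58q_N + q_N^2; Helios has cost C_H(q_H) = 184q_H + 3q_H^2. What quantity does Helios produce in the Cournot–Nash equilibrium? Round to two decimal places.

22.39

Nimbus's profit: π_N = (395 - 0.5Q)q_N - (58q_N + q_N²). Setting ∂π_N/∂q_N = 0: 337 - 3q_N - (1/2)(q_H) = 0.
Helios's profit: π_H = (395 - 0.5Q)q_H - (184q_H + 3q_H²). Setting ∂π_H/∂q_H = 0: 211 - 7q_H - (1/2)(q_N) = 0.
So q_N = (337 - (1/2)q_H)/3 and q_H = (211 - (1/2)q_N)/7.
Substituting one into the other gives q_N = 108.6024 and q_H = 1858/83.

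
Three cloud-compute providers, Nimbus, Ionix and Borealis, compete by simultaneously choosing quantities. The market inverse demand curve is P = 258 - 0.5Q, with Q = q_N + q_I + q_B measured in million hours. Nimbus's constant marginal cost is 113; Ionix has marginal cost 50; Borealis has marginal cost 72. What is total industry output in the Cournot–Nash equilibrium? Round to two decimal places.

269.50

Nimbus's profit: π_N = (258 - 0.5Q)q_N - (113q_N). Setting ∂π_N/∂q_N = 0: 145 - q_N - (1/2)(q_I + q_B) = 0.
Ionix's first-order condition: 208 - q_I - (1/2)(q_N + q_B) = 0.
Borealis's profit: π_B = (258 - 0.5Q)q_B - (72q_B). Setting ∂π_B/∂q_B = 0: 186 - q_B - (1/2)(q_N + q_I) = 0.
Adding the 3 first-order conditions: 539 − 2Q = 0, so Q = 539/2.
Back-substituting: q_N = (145 − 539/4)/(1/2) = 41/2, q_I = (208 − 539/4)/(1/2) = 293/2, q_B = (186 − 539/4)/(1/2) = 205/2.
Total output Q = 41/2 + 293/2 + 205/2 = 539/2.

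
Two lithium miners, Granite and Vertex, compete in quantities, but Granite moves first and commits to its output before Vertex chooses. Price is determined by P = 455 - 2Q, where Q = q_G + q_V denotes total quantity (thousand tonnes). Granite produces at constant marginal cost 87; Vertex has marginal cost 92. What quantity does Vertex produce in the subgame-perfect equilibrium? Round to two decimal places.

44.13

The follower Vertex best-responds to any q_G: π_V = (455 - 2Q)q_V - 92q_V.
Follower FOC: 363 - 2q_G - 4q_V = 0, so q_V(q_G) = (363 - 2q_G)/4.
Granite substitutes q_V(q_G) into its own profit: π_G = q_G(455 - 2q_G - (363 - 2q_G)/2) - 87q_G = (547/2 - q_G)q_G - 87q_G.
The leader's first-order condition 373/2 - 2q_G = 0 yields q_G = 373/4.
Then q_V = (363 - 2·(373/4))/4 = 353/8.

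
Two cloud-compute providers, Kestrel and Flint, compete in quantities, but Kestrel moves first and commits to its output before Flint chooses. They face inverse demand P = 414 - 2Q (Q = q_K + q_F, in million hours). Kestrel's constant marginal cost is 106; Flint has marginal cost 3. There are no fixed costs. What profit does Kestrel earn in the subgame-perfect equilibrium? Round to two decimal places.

2626.56

Solve by backward induction. Given q_K, the follower Flint maximises π_F = (414 - 2q_K - 2q_F)q_F - 3q_F.
∂π_F/∂q_F = 411 - 2q_K - 4q_F = 0 gives the reaction function q_F = (411 - 2q_K)/4.
Kestrel substitutes q_F(q_K) into its own profit: π_K = q_K(414 - 2q_K - (411 - 2q_K)/2) - 106q_K = (417/2 - q_K)q_K - 106q_K.
The leader's first-order condition 205/2 - 2q_K = 0 yields q_K = 205/4.
Then q_F = (411 - 2·(205/4))/4 = 617/8.
Price P = 414 - 2·(1027/8) = 629/4.
Kestrel's profit: (629/4 - 106)·(205/4) = 2626.5625.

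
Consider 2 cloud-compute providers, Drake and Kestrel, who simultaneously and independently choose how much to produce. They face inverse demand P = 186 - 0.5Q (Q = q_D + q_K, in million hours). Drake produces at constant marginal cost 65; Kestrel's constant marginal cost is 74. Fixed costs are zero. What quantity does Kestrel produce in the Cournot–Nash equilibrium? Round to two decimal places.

Drake's profit: π_D = (186 - 0.5Q)q_D - (65q_D). Setting ∂π_D/∂q_D = 0: 121 - q_D - (1/2)(q_K) = 0.
Kestrel's profit: π_K = (186 - 0.5Q)q_K - (74q_K). Setting ∂π_K/∂q_K = 0: 112 - q_K - (1/2)(q_D) = 0.
Best responses: q_D = (121 - (1/2)q_K), q_K = (112 - (1/2)q_D).
Substituting one into the other gives q_D = 260/3 and q_K = 206/3.

68.67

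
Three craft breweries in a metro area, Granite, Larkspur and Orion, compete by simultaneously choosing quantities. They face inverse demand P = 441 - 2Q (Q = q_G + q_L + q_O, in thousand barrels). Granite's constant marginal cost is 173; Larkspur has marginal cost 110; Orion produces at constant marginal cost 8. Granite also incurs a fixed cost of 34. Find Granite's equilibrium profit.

16

Granite's profit: π_G = (441 - 2Q)q_G - (173q_G). Setting ∂π_G/∂q_G = 0: 268 - 4q_G - 2(q_L + q_O) = 0.
Larkspur's first-order condition: 331 - 4q_L - 2(q_G + q_O) = 0.
Orion's profit: π_O = (441 - 2Q)q_O - (8q_O). Setting ∂π_O/∂q_O = 0: 433 - 4q_O - 2(q_G + q_L) = 0.
Adding the 3 conditions: 1032 − 4Q − 4Q = 0, i.e. Q = 129.
Back-substituting: q_G = (268 − 258)/2 = 5, q_L = (331 − 258)/2 = 73/2, q_O = (433 − 258)/2 = 175/2.
Price P = 441 - 2·129 = 183.
Granite's profit: (183 - 173)·5 - 34 = 16.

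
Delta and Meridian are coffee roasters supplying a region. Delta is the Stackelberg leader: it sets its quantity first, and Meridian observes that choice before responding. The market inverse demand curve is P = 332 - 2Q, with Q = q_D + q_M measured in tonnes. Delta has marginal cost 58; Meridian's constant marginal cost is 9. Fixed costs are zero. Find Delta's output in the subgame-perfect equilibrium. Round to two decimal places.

56.25

The follower Meridian best-responds to any q_D: π_M = (332 - 2Q)q_M - 9q_M.
∂π_M/∂q_M = 323 - 2q_D - 4q_M = 0 gives the reaction function q_M = (323 - 2q_D)/4.
The leader anticipates this reaction. Substituting into P = 332 - 2Q gives P = 341/2 - q_D, so π_D = (341/2 - q_D)q_D - 58q_D.
The leader's first-order condition 225/2 - 2q_D = 0 yields q_D = 225/4.
Then q_M = (323 - 2·(225/4))/4 = 421/8.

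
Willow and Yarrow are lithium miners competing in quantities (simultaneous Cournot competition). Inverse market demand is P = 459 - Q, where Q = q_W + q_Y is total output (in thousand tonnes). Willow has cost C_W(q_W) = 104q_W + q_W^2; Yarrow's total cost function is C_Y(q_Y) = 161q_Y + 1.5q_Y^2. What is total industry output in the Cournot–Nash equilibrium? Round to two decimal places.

121.79

Willow's profit: π_W = (459 - Q)q_W - (104q_W + q_W²). Setting ∂π_W/∂q_W = 0: 355 - 4q_W - (q_Y) = 0.
Yarrow's first-order condition: 298 - 5q_Y - (q_W) = 0.
So q_W = (355 - q_Y)/4 and q_Y = (298 - q_W)/5.
Substituting one into the other gives q_W = 1477/19 and q_Y = 837/19.
Total output Q = 1477/19 + 837/19 = 121.7895.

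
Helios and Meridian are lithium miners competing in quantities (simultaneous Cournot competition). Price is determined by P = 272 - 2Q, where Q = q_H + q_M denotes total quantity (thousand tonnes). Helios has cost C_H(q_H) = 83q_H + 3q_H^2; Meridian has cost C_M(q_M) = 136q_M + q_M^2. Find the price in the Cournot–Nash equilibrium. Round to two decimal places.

Helios's profit: π_H = (272 - 2Q)q_H - (83q_H + 3q_H²). Setting ∂π_H/∂q_H = 0: 189 - 10q_H - 2(q_M) = 0.
Meridian's profit: π_M = (272 - 2Q)q_M - (136q_M + q_M²). Setting ∂π_M/∂q_M = 0: 136 - 6q_M - 2(q_H) = 0.
So q_H = (189 - 2q_M)/10 and q_M = (136 - 2q_H)/6.
Substituting one into the other gives q_H = 431/28 and q_M = 491/28.
Total output Q = 461/14, so price P = 272 - 2·(461/14) = 1443/7.

206.14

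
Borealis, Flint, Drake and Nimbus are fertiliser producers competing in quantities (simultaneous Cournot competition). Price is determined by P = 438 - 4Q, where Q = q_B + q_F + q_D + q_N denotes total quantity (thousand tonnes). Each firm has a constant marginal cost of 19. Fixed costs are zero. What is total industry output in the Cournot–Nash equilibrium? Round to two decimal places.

83.80

Each firm earns π_i = (438 - 4Q)q_i - 19q_i.
Setting ∂π_i/∂q_i = 0 with rivals' quantities fixed: 419 - 8q_i - 4·Σ_{j≠i} q_j = 0.
By symmetry each firm produces the same amount; substituting Σ_{j≠i} q_j = 3q_i yields q_i = 419/20.
Total output Q = 419/20 + 419/20 + 419/20 + 419/20 = 419/5.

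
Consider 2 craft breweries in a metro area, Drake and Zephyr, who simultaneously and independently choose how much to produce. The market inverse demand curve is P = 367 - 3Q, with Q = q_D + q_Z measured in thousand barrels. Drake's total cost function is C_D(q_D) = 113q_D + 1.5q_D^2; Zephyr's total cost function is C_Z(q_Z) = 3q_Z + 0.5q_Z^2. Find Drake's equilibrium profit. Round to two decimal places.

Drake's profit: π_D = (367 - 3Q)q_D - (113q_D + (3/2)q_D²). Setting ∂π_D/∂q_D = 0: 254 - 9q_D - 3(q_Z) = 0.
Zephyr's profit: π_Z = (367 - 3Q)q_Z - (3q_Z + (1/2)q_Z²). Setting ∂π_Z/∂q_Z = 0: 364 - 7q_Z - 3(q_D) = 0.
Best responses: q_D = (254 - 3q_Z)/9, q_Z = (364 - 3q_D)/7.
Substituting one into the other gives q_D = 343/27 and q_Z = 419/9.
Price P = 367 - 3·(1600/27) = 1703/9.
Drake's profit: (1703/9)·(343/27) - 113·(343/27) - (3/2)(343/27)² = 726.2284.

726.23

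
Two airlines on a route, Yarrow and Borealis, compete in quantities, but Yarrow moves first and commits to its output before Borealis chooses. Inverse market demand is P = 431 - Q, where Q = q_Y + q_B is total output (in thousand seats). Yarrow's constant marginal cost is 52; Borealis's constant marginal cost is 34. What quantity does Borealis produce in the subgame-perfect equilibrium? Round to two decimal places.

The follower Borealis best-responds to any q_Y: π_B = (431 - Q)q_B - 34q_B.
∂π_B/∂q_B = 397 - q_Y - 2q_B = 0 gives the reaction function q_B = (397 - q_Y)/2.
Yarrow substitutes q_B(q_Y) into its own profit: π_Y = q_Y(431 - q_Y - (397 - q_Y)/2) - 52q_Y = (465/2 - (1/2)q_Y)q_Y - 52q_Y.
Leader FOC: 361/2 - q_Y = 0, so q_Y = 361/2.
Then q_B = (397 - 361/2)/2 = 433/4.

108.25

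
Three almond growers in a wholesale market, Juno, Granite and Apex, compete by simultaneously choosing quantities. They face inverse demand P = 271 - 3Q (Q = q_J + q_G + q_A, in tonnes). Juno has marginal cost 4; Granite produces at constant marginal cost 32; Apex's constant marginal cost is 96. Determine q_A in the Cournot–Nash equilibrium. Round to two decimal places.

Juno's profit: π_J = (271 - 3Q)q_J - (4q_J). Setting ∂π_J/∂q_J = 0: 267 - 6q_J - 3(q_G + q_A) = 0.
Granite's profit: π_G = (271 - 3Q)q_G - (32q_G). Setting ∂π_G/∂q_G = 0: 239 - 6q_G - 3(q_J + q_A) = 0.
Apex's profit: π_A = (271 - 3Q)q_A - (96q_A). Setting ∂π_A/∂q_A = 0: 175 - 6q_A - 3(q_J + q_G) = 0.
Adding the 3 first-order conditions: 681 − 12Q = 0, so Q = 227/4.
Back-substituting: q_J = (267 − 681/4)/3 = 129/4, q_G = (239 − 681/4)/3 = 275/12, q_A = (175 − 681/4)/3 = 19/12.

1.58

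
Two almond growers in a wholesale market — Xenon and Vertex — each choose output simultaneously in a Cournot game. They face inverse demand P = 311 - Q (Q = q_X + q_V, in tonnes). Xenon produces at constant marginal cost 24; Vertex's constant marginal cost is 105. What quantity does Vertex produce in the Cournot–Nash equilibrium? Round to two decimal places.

41.67

Xenon's profit: π_X = (311 - Q)q_X - (24q_X). Setting ∂π_X/∂q_X = 0: 287 - 2q_X - (q_V) = 0.
Vertex's first-order condition: 206 - 2q_V - (q_X) = 0.
Rearranging gives the reaction functions q_X = (287 - q_V)/2 and q_V = (206 - q_X)/2.
Substituting one into the other gives q_X = 368/3 and q_V = 125/3.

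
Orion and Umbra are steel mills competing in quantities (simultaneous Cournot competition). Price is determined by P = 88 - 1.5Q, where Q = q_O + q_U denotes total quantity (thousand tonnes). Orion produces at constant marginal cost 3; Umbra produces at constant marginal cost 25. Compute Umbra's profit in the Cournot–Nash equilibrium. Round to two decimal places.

Orion's profit: π_O = (88 - 1.5Q)q_O - (3q_O). Setting ∂π_O/∂q_O = 0: 85 - 3q_O - (3/2)(q_U) = 0.
Umbra's profit: π_U = (88 - 1.5Q)q_U - (25q_U). Setting ∂π_U/∂q_U = 0: 63 - 3q_U - (3/2)(q_O) = 0.
Rearranging gives the reaction functions q_O = (85 - (3/2)q_U)/3 and q_U = (63 - (3/2)q_O)/3.
Substituting one into the other gives q_O = 214/9 and q_U = 82/9.
Price P = 88 - (3/2)·(296/9) = 116/3.
Umbra's profit: (116/3 - 25)·(82/9) = 124.5185.

124.52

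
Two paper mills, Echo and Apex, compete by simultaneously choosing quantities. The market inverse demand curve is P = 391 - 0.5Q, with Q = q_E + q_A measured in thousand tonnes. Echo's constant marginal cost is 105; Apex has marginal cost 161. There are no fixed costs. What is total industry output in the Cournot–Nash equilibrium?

344

Echo's profit: π_E = (391 - 0.5Q)q_E - (105q_E). Setting ∂π_E/∂q_E = 0: 286 - q_E - (1/2)(q_A) = 0.
Apex's first-order condition: 230 - q_A - (1/2)(q_E) = 0.
Best responses: q_E = (286 - (1/2)q_A), q_A = (230 - (1/2)q_E).
Solving the pair: q_E = 228, q_A = 116.
Total output Q = 228 + 116 = 344.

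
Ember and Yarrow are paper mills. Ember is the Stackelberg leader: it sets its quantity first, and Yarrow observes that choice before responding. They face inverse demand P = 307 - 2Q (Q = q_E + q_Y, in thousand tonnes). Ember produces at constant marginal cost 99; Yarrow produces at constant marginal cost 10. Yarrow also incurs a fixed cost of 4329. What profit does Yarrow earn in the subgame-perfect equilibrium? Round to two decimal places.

2721.78

Solve by backward induction. Given q_E, the follower Yarrow maximises π_Y = (307 - 2q_E - 2q_Y)q_Y - 10q_Y.
∂π_Y/∂q_Y = 297 - 2q_E - 4q_Y = 0 gives the reaction function q_Y = (297 - 2q_E)/4.
The leader anticipates this reaction. Substituting into P = 307 - 2Q gives P = 317/2 - q_E, so π_E = (317/2 - q_E)q_E - 99q_E.
Leader FOC: 119/2 - 2q_E = 0, so q_E = 119/4.
Then q_Y = (297 - 2·(119/4))/4 = 475/8.
Price P = 307 - 2·(713/8) = 515/4.
Yarrow's profit: (515/4 - 10)·(475/8) - 4329 = 2721.7813.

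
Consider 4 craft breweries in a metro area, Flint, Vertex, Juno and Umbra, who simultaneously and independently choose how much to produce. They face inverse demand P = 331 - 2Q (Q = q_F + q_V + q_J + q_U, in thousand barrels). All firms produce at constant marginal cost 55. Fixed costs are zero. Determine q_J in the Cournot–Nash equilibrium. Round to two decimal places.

27.60

Each firm earns π_i = (331 - 2Q)q_i - 55q_i.
Setting ∂π_i/∂q_i = 0 with rivals' quantities fixed: 276 - 4q_i - 2·Σ_{j≠i} q_j = 0.
With identical firms every q_j equals q_i, so Σ_{j≠i} q_j = 3q_i and 276 = 10q_i, giving q_i = 138/5.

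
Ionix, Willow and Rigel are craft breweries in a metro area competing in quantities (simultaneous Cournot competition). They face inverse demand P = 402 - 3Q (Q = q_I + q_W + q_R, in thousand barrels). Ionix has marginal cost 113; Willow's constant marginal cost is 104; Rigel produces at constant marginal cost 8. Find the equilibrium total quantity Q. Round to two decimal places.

81.75

Ionix's profit: π_I = (402 - 3Q)q_I - (113q_I). Setting ∂π_I/∂q_I = 0: 289 - 6q_I - 3(q_W + q_R) = 0.
Willow's first-order condition: 298 - 6q_W - 3(q_I + q_R) = 0.
Rigel's first-order condition: 394 - 6q_R - 3(q_I + q_W) = 0.
Adding the 3 conditions: 981 − 6Q − 6Q = 0, i.e. Q = 327/4.
Back-substituting: q_I = (289 − 981/4)/3 = 175/12, q_W = (298 − 981/4)/3 = 211/12, q_R = (394 − 981/4)/3 = 595/12.
Total output Q = 175/12 + 211/12 + 595/12 = 327/4.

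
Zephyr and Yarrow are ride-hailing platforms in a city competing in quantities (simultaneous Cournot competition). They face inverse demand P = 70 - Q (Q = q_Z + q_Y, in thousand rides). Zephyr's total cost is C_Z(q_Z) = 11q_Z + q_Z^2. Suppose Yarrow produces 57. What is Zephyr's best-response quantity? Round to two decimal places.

With the rival's output fixed at 57, Zephyr's profit is π_Z = (70 - 57 - q_Z)q_Z - (11q_Z + q_Z²) = (13 - q_Z)q_Z - (11q_Z + q_Z²).
∂π_Z/∂q_Z = 2 - 4q_Z = 0, so q_Z = 1/2.

0.50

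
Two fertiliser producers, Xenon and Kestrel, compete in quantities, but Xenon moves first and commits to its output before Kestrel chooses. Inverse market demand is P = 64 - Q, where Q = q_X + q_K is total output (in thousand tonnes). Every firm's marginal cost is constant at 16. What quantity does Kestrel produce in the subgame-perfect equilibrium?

12

Solve by backward induction. Given q_X, the follower Kestrel maximises π_K = (64 - q_X - q_K)q_K - 16q_K.
Setting the follower's marginal profit to zero, 48 - q_X - 2q_K = 0, i.e. q_K = (48 - q_X)/2.
The leader anticipates this reaction. Substituting into P = 64 - Q gives P = 40 - (1/2)q_X, so π_X = (40 - (1/2)q_X)q_X - 16q_X.
Leader FOC: 24 - q_X = 0, so q_X = 24.
Then q_K = (48 - 24)/2 = 12.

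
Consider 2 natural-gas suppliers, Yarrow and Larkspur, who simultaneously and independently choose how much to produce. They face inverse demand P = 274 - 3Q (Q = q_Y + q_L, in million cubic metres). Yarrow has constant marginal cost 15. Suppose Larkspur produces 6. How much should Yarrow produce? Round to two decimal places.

40.17

With the rival's output fixed at 6, Yarrow's profit is π_Y = (274 - 3·6 - 3q_Y)q_Y - (15q_Y) = (256 - 3q_Y)q_Y - (15q_Y).
∂π_Y/∂q_Y = 241 - 6q_Y = 0, so q_Y = 241/6.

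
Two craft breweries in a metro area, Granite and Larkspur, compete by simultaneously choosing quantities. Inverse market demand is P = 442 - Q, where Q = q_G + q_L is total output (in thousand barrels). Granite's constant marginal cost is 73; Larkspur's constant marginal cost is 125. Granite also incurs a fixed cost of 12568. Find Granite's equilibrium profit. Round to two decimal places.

Granite's profit: π_G = (442 - Q)q_G - (73q_G). Setting ∂π_G/∂q_G = 0: 369 - 2q_G - (q_L) = 0.
Larkspur's profit: π_L = (442 - Q)q_L - (125q_L). Setting ∂π_L/∂q_L = 0: 317 - 2q_L - (q_G) = 0.
Rearranging gives the reaction functions q_G = (369 - q_L)/2 and q_L = (317 - q_G)/2.
Substituting one into the other gives q_G = 421/3 and q_L = 265/3.
Price P = 442 - 686/3 = 640/3.
Granite's profit: (640/3 - 73)·(421/3) - 12568 = 7125.4444.

7125.44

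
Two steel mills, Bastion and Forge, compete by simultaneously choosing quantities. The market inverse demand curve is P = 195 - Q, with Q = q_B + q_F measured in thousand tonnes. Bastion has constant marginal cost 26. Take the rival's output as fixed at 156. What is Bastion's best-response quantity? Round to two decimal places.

With the rival's output fixed at 156, Bastion's profit is π_B = (195 - 156 - q_B)q_B - (26q_B) = (39 - q_B)q_B - (26q_B).
∂π_B/∂q_B = 13 - 2q_B = 0, so q_B = 13/2.

6.50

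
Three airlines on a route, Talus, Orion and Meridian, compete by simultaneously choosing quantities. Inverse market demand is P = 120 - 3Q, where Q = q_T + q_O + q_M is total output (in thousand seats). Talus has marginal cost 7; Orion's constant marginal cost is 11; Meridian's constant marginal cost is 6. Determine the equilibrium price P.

Talus's profit: π_T = (120 - 3Q)q_T - (7q_T). Setting ∂π_T/∂q_T = 0: 113 - 6q_T - 3(q_O + q_M) = 0.
Orion's first-order condition: 109 - 6q_O - 3(q_T + q_M) = 0.
Meridian's first-order condition: 114 - 6q_M - 3(q_T + q_O) = 0.
Adding the 3 first-order conditions: 336 − 12Q = 0, so Q = 28.
Back-substituting: q_T = (113 − 84)/3 = 29/3, q_O = (109 − 84)/3 = 25/3, q_M = (114 − 84)/3 = 10.
Total output Q = 28, so price P = 120 - 3·28 = 36.

36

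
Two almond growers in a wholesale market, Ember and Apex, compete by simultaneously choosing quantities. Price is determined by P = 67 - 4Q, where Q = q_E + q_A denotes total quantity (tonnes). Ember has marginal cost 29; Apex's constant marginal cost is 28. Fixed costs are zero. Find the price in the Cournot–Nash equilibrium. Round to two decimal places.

Ember's profit: π_E = (67 - 4Q)q_E - (29q_E). Setting ∂π_E/∂q_E = 0: 38 - 8q_E - 4(q_A) = 0.
Apex's profit: π_A = (67 - 4Q)q_A - (28q_A). Setting ∂π_A/∂q_A = 0: 39 - 8q_A - 4(q_E) = 0.
Best responses: q_E = (38 - 4q_A)/8, q_A = (39 - 4q_E)/8.
Solving the pair: q_E = 37/12, q_A = 10/3.
Total output Q = 77/12, so price P = 67 - 4·(77/12) = 124/3.

41.33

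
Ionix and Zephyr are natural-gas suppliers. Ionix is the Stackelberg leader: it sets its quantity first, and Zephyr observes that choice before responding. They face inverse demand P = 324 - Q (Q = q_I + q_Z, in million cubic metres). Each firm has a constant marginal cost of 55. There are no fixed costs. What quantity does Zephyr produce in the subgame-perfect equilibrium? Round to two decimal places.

67.25

The follower Zephyr best-responds to any q_I: π_Z = (324 - Q)q_Z - 55q_Z.
Follower FOC: 269 - q_I - 2q_Z = 0, so q_Z(q_I) = (269 - q_I)/2.
The leader anticipates this reaction. Substituting into P = 324 - Q gives P = 379/2 - (1/2)q_I, so π_I = (379/2 - (1/2)q_I)q_I - 55q_I.
The leader's first-order condition 269/2 - q_I = 0 yields q_I = 269/2.
Then q_Z = (269 - 269/2)/2 = 269/4.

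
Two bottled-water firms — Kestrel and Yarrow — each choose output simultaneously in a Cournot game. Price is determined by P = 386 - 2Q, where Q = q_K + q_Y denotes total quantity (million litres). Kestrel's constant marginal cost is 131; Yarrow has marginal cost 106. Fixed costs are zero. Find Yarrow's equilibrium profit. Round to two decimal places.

Kestrel's profit: π_K = (386 - 2Q)q_K - (131q_K). Setting ∂π_K/∂q_K = 0: 255 - 4q_K - 2(q_Y) = 0.
Yarrow's profit: π_Y = (386 - 2Q)q_Y - (106q_Y). Setting ∂π_Y/∂q_Y = 0: 280 - 4q_Y - 2(q_K) = 0.
Best responses: q_K = (255 - 2q_Y)/4, q_Y = (280 - 2q_K)/4.
Substituting one into the other gives q_K = 115/3 and q_Y = 305/6.
Price P = 386 - 2·(535/6) = 623/3.
Yarrow's profit: (623/3 - 106)·(305/6) = 5168.0556.

5168.06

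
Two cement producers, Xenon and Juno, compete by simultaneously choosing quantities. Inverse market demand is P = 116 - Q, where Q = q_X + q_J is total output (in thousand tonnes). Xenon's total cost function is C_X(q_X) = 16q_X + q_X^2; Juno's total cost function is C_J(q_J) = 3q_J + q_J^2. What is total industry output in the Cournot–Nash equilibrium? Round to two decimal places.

Xenon's profit: π_X = (116 - Q)q_X - (16q_X + q_X²). Setting ∂π_X/∂q_X = 0: 100 - 4q_X - (q_J) = 0.
Juno's profit: π_J = (116 - Q)q_J - (3q_J + q_J²). Setting ∂π_J/∂q_J = 0: 113 - 4q_J - (q_X) = 0.
Best responses: q_X = (100 - q_J)/4, q_J = (113 - q_X)/4.
Solving the pair: q_X = 287/15, q_J = 352/15.
Total output Q = 287/15 + 352/15 = 213/5.

42.60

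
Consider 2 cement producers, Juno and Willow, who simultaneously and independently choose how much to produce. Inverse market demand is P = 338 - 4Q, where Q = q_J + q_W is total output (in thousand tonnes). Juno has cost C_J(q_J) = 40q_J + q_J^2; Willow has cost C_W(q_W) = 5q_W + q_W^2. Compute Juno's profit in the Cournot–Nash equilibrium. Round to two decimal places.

1924.54

Juno's profit: π_J = (338 - 4Q)q_J - (40q_J + q_J²). Setting ∂π_J/∂q_J = 0: 298 - 10q_J - 4(q_W) = 0.
Willow's profit: π_W = (338 - 4Q)q_W - (5q_W + q_W²). Setting ∂π_W/∂q_W = 0: 333 - 10q_W - 4(q_J) = 0.
So q_J = (298 - 4q_W)/10 and q_W = (333 - 4q_J)/10.
Solving the pair: q_J = 412/21, q_W = 1069/42.
Price P = 338 - 4·(631/14) = 1104/7.
Juno's profit: (1104/7)·(412/21) - 40·(412/21) - (412/21)² = 1924.5351.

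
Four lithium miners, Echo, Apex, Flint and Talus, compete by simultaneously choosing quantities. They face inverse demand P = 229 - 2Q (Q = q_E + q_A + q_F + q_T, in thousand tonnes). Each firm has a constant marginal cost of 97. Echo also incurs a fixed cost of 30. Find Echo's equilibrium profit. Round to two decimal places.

Each firm earns π_i = (229 - 2Q)q_i - 97q_i.
Setting ∂π_i/∂q_i = 0 with rivals' quantities fixed: 132 - 4q_i - 2·Σ_{j≠i} q_j = 0.
By symmetry each firm produces the same amount; substituting Σ_{j≠i} q_j = 3q_i yields q_i = 132/10 = 66/5.
Price P = 229 - 2·(264/5) = 617/5.
Echo's profit: (617/5 - 97)·(66/5) - 30 = 318.4800.

318.48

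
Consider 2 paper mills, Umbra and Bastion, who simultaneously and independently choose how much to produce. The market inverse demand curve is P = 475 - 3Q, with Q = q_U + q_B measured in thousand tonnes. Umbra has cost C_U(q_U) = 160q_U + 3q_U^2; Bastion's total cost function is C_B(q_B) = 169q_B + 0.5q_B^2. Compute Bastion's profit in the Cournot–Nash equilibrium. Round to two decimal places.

4627.17

Umbra's profit: π_U = (475 - 3Q)q_U - (160q_U + 3q_U²). Setting ∂π_U/∂q_U = 0: 315 - 12q_U - 3(q_B) = 0.
Bastion's profit: π_B = (475 - 3Q)q_B - (169q_B + (1/2)q_B²). Setting ∂π_B/∂q_B = 0: 306 - 7q_B - 3(q_U) = 0.
So q_U = (315 - 3q_B)/12 and q_B = (306 - 3q_U)/7.
Substituting one into the other gives q_U = 429/25 and q_B = 909/25.
Price P = 475 - 3·(1338/25) = 314.4400.
Bastion's profit: 314.4400·(909/25) - 169·(909/25) - (1/2)(909/25)² = 4627.1736.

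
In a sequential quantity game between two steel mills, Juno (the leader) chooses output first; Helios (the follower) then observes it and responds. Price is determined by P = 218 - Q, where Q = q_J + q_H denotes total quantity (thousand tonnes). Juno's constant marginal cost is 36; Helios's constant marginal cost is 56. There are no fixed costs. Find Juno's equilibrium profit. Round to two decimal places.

The follower Helios best-responds to any q_J: π_H = (218 - Q)q_H - 56q_H.
∂π_H/∂q_H = 162 - q_J - 2q_H = 0 gives the reaction function q_H = (162 - q_J)/2.
Juno substitutes q_H(q_J) into its own profit: π_J = q_J(218 - q_J - (162 - q_J)/2) - 36q_J = (137 - (1/2)q_J)q_J - 36q_J.
Maximising: ∂π_J/∂q_J = 101 - q_J = 0, giving q_J = 101.
Then q_H = (162 - 101)/2 = 61/2.
Price P = 218 - 263/2 = 173/2.
Juno's profit: (173/2 - 36)·101 = 5100.5000.

5100.50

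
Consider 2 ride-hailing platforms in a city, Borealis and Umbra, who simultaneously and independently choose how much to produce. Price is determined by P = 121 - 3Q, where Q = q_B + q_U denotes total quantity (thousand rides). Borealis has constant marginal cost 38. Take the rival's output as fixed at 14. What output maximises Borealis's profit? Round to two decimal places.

With the rival's output fixed at 14, Borealis's profit is π_B = (121 - 3·14 - 3q_B)q_B - (38q_B) = (79 - 3q_B)q_B - (38q_B).
∂π_B/∂q_B = 41 - 6q_B = 0, so q_B = 41/6.

6.83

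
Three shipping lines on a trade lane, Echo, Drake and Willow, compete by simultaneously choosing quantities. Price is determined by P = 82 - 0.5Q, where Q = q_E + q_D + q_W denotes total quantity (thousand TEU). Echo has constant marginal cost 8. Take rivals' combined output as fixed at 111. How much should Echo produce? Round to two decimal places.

18.50

With rivals' combined output fixed at 111, Echo's profit is π_E = (82 - (1/2)·111 - (1/2)q_E)q_E - (8q_E) = (53/2 - (1/2)q_E)q_E - (8q_E).
∂π_E/∂q_E = 37/2 - q_E = 0, so q_E = 37/2.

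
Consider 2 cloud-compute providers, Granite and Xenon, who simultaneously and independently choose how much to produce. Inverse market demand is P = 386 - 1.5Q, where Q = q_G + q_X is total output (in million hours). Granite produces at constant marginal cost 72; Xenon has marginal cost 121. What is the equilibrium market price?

Granite's profit: π_G = (386 - 1.5Q)q_G - (72q_G). Setting ∂π_G/∂q_G = 0: 314 - 3q_G - (3/2)(q_X) = 0.
Xenon's profit: π_X = (386 - 1.5Q)q_X - (121q_X). Setting ∂π_X/∂q_X = 0: 265 - 3q_X - (3/2)(q_G) = 0.
So q_G = (314 - (3/2)q_X)/3 and q_X = (265 - (3/2)q_G)/3.
Solving the pair: q_G = 242/3, q_X = 48.
Total output Q = 386/3, so price P = 386 - (3/2)·(386/3) = 193.

193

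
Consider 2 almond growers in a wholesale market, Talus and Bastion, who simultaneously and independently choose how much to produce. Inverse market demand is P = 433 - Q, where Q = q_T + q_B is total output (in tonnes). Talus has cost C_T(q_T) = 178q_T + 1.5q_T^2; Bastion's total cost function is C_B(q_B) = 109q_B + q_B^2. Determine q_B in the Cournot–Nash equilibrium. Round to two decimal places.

71.84

Talus's profit: π_T = (433 - Q)q_T - (178q_T + (3/2)q_T²). Setting ∂π_T/∂q_T = 0: 255 - 5q_T - (q_B) = 0.
Bastion's first-order condition: 324 - 4q_B - (q_T) = 0.
Best responses: q_T = (255 - q_B)/5, q_B = (324 - q_T)/4.
Substituting one into the other gives q_T = 696/19 and q_B = 1365/19.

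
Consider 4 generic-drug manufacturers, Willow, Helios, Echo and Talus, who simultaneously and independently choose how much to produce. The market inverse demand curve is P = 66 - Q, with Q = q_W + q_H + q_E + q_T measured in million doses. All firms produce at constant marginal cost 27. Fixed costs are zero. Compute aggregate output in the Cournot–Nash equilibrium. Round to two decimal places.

31.20

A representative firm's profit is π_i = q_i(66 - Q) - 27q_i.
First-order condition (treating rivals' output as given): 39 - 2q_i - Σ_{j≠i} q_j = 0.
With identical firms every q_j equals q_i, so Σ_{j≠i} q_j = 3q_i and 39 = 5q_i, giving q_i = 39/5.
Total output Q = 39/5 + 39/5 + 39/5 + 39/5 = 156/5.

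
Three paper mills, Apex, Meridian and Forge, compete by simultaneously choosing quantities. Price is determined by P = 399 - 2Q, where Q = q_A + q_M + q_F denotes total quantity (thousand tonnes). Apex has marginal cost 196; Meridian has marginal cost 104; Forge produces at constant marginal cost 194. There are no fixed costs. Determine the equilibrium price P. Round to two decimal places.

Apex's profit: π_A = (399 - 2Q)q_A - (196q_A). Setting ∂π_A/∂q_A = 0: 203 - 4q_A - 2(q_M + q_F) = 0.
Meridian's profit: π_M = (399 - 2Q)q_M - (104q_M). Setting ∂π_M/∂q_M = 0: 295 - 4q_M - 2(q_A + q_F) = 0.
Forge's first-order condition: 205 - 4q_F - 2(q_A + q_M) = 0.
Adding the 3 conditions: 703 − 4Q − 4Q = 0, i.e. Q = 703/8.
Back-substituting: q_A = (203 − 703/4)/2 = 109/8, q_M = (295 − 703/4)/2 = 477/8, q_F = (205 − 703/4)/2 = 117/8.
Total output Q = 703/8, so price P = 399 - 2·(703/8) = 893/4.

223.25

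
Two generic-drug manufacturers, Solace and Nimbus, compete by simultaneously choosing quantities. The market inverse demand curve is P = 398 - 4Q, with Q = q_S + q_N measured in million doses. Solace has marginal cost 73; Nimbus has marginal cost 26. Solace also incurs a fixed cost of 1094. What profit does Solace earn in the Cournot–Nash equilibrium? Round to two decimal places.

Solace's profit: π_S = (398 - 4Q)q_S - (73q_S). Setting ∂π_S/∂q_S = 0: 325 - 8q_S - 4(q_N) = 0.
Nimbus's profit: π_N = (398 - 4Q)q_N - (26q_N). Setting ∂π_N/∂q_N = 0: 372 - 8q_N - 4(q_S) = 0.
So q_S = (325 - 4q_N)/8 and q_N = (372 - 4q_S)/8.
Solving the pair: q_S = 139/6, q_N = 419/12.
Price P = 398 - 4·(697/12) = 497/3.
Solace's profit: (497/3 - 73)·(139/6) - 1094 = 1052.7778.

1052.78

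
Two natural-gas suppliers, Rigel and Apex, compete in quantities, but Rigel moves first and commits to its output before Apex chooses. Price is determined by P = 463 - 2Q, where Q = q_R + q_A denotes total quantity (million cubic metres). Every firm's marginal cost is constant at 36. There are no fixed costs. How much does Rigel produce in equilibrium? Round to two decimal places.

The follower Apex best-responds to any q_R: π_A = (463 - 2Q)q_A - 36q_A.
Setting the follower's marginal profit to zero, 427 - 2q_R - 4q_A = 0, i.e. q_A = (427 - 2q_R)/4.
The leader anticipates this reaction. Substituting into P = 463 - 2Q gives P = 499/2 - q_R, so π_R = (499/2 - q_R)q_R - 36q_R.
Leader FOC: 427/2 - 2q_R = 0, so q_R = 427/4.
Then q_A = (427 - 2·(427/4))/4 = 427/8.

106.75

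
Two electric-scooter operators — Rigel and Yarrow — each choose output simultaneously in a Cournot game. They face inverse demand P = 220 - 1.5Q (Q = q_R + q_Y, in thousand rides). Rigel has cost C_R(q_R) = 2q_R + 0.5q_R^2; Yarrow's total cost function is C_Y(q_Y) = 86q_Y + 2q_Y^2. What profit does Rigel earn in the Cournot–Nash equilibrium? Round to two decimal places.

5295.50

Rigel's profit: π_R = (220 - 1.5Q)q_R - (2q_R + (1/2)q_R²). Setting ∂π_R/∂q_R = 0: 218 - 4q_R - (3/2)(q_Y) = 0.
Yarrow's profit: π_Y = (220 - 1.5Q)q_Y - (86q_Y + 2q_Y²). Setting ∂π_Y/∂q_Y = 0: 134 - 7q_Y - (3/2)(q_R) = 0.
Best responses: q_R = (218 - (3/2)q_Y)/4, q_Y = (134 - (3/2)q_R)/7.
Solving the pair: q_R = 51.4563, q_Y = 836/103.
Price P = 220 - (3/2)·59.5728 = 130.6408.
Rigel's profit: 130.6408·51.4563 - 2·51.4563 - (1/2)·51.4563² = 5295.5038.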